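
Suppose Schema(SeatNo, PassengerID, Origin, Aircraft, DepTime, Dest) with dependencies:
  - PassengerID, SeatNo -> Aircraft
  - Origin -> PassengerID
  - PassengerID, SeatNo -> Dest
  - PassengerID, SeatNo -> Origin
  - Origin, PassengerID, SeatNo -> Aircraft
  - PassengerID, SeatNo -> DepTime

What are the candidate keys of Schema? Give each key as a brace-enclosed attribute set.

Attributes never on any right-hand side: {SeatNo} — every candidate key must contain it.
{Origin, SeatNo}⁺ = {Aircraft, DepTime, Dest, Origin, PassengerID, SeatNo}, which is every attribute, so {Origin, SeatNo} is a candidate key.
{PassengerID, SeatNo}⁺ = {Aircraft, DepTime, Dest, Origin, PassengerID, SeatNo}, which is every attribute, so {PassengerID, SeatNo} is a candidate key.
These are minimal and exhaustive — every other superkey contains one of them.

{Origin, SeatNo}, {PassengerID, SeatNo}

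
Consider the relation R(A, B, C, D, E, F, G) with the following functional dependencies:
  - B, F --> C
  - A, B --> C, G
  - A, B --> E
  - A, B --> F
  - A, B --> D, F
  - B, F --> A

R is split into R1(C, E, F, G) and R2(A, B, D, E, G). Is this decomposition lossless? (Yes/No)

Common attributes: {E, G}; their closure is {E, G}.
The closure covers neither R1 nor R2 entirely; the join is not lossless.

No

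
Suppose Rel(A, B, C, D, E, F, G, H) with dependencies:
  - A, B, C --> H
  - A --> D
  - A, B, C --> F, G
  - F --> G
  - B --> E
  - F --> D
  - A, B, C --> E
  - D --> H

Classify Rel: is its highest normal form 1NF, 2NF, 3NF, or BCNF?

1NF

Candidate key: {A, B, C}. Prime attributes: {A, B, C}.
A --> D: {A}⁺ = {A, D, H}, which is not all of the attributes, so the left side is not a superkey — BCNF is violated.
A --> D determines the non-prime attribute {D} from a non-superkey — 3NF is violated.
{A} is a proper subset of the key {A, B, C}, and {A}⁺ contains the non-prime attributes {D, H} — a partial dependency, so 2NF is violated.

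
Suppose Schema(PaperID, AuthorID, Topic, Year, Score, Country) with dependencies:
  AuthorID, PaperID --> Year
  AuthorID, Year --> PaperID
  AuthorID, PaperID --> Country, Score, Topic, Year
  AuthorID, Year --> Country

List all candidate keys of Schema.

{AuthorID, PaperID}, {AuthorID, Year}

Attributes never on any right-hand side: {AuthorID} — every candidate key must contain it.
{AuthorID, PaperID}⁺ = {AuthorID, Country, PaperID, Score, Topic, Year} — all of the relation — so {AuthorID, PaperID} is a candidate key.
{AuthorID, Year}⁺ = {AuthorID, Country, PaperID, Score, Topic, Year} — all of the relation — so {AuthorID, Year} is a candidate key.
No proper subset of any of these is a key, and no other minimal superkey exists.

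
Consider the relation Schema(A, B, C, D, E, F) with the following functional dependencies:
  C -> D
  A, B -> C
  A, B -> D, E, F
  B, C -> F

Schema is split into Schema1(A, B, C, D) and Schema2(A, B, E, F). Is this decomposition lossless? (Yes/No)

Common attributes: {A, B}; their closure is {A, B, C, D, E, F}.
Since Schema1 ⊆ {A, B, C, D, E, F}, the intersection is a superkey of Schema1; the decomposition is lossless.

Yes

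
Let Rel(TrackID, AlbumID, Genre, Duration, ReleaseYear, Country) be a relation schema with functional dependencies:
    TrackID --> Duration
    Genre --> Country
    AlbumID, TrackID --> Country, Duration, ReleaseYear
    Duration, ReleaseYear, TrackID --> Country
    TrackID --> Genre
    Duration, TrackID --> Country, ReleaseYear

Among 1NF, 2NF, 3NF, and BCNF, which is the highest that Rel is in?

Candidate key: {AlbumID, TrackID}. Prime attributes: {AlbumID, TrackID}.
For TrackID --> Duration we have {TrackID}⁺ = {Country, Duration, Genre, ReleaseYear, TrackID}; {TrackID} is not a superkey, so BCNF fails.
Because {Duration} is non-prime and the left side of TrackID --> Duration is not a superkey, the relation is not in 3NF.
Since {TrackID} ⊂ {AlbumID, TrackID} and {TrackID}⁺ ⊇ {Country, Duration, Genre, ReleaseYear} with {Country, Duration, Genre, ReleaseYear} non-prime, there is a partial dependency; 2NF fails.

1NF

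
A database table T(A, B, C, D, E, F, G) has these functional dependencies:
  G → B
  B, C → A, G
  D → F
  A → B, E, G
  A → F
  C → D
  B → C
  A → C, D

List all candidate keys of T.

{A} is a candidate key since {A}⁺ = {A, B, C, D, E, F, G} covers every attribute.
{B} is a candidate key since {B}⁺ = {A, B, C, D, E, F, G} covers every attribute.
{G} is a candidate key since {G}⁺ = {A, B, C, D, E, F, G} covers every attribute.
No proper subset of any of these is a key, and no other minimal superkey exists.

{A}, {B}, {G}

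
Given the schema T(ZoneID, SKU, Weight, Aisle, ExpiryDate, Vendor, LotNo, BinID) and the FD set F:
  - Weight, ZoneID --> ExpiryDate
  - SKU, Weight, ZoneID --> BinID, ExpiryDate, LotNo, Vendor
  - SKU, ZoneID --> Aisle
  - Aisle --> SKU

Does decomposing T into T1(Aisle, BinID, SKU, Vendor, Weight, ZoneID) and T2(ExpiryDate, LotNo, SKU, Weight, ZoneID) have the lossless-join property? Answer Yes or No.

Yes

The shared attributes are {SKU, Weight, ZoneID} and {SKU, Weight, ZoneID}⁺ = {Aisle, BinID, ExpiryDate, LotNo, SKU, Vendor, Weight, ZoneID}.
Since T1 ⊆ {Aisle, BinID, ExpiryDate, LotNo, SKU, Vendor, Weight, ZoneID}, the intersection is a superkey of T1; the decomposition is lossless.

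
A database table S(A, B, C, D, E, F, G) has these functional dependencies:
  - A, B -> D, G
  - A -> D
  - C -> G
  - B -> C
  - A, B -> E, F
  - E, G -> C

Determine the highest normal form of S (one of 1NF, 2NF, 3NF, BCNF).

Candidate key: {A, B}. Prime attributes: {A, B}.
A -> D breaks BCNF: {A}⁺ = {A, D}, so {A} is not a superkey.
A -> D determines the non-prime attribute {D} from a non-superkey — 3NF is violated.
{A} is a proper subset of the key {A, B}, and {A}⁺ contains the non-prime attribute {D} — a partial dependency, so 2NF is violated.

1NF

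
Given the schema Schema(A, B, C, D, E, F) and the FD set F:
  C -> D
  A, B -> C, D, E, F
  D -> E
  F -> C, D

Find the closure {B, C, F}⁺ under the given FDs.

{B, C, D, E, F}

Start with {B, C, F}.
C -> D applies; add {D} → now {B, C, D, F}.
D -> E applies; add {E} → now {B, C, D, E, F}.
No further FD applies.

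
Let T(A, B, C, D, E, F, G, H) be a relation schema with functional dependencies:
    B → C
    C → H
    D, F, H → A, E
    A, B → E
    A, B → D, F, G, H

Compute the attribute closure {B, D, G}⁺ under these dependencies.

Start with {B, D, G}.
B → C applies; add {C} → now {B, C, D, G}.
C → H applies; add {H} → now {B, C, D, G, H}.
No further FD applies.

{B, C, D, G, H}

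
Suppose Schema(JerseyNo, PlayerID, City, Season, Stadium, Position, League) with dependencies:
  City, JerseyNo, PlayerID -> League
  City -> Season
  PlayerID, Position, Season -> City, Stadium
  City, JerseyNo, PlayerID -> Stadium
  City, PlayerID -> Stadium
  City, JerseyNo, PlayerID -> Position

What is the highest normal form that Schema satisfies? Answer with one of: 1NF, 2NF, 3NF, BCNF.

Candidate keys: {City, JerseyNo, PlayerID}, {JerseyNo, PlayerID, Position, Season}. Prime attributes: {City, JerseyNo, PlayerID, Position, Season}.
City -> Season breaks BCNF: {City}⁺ = {City, Season}, so {City} is not a superkey.
PlayerID, Position, Season -> City, Stadium determines the non-prime attribute {Stadium} from a non-superkey — 3NF is violated.
Since {City, PlayerID} ⊂ {City, JerseyNo, PlayerID} and {City, PlayerID}⁺ ⊇ {Stadium} with {Stadium} non-prime, there is a partial dependency; 2NF fails.

1NF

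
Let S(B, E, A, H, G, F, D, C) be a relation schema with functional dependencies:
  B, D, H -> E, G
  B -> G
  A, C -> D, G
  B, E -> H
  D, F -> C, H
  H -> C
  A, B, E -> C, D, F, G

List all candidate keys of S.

Attributes never on any right-hand side: {A, B} — every candidate key must contain all of them.
{A, B, E}⁺ = {A, B, C, D, E, F, G, H}, which is every attribute, so {A, B, E} is a candidate key.
{A, B, H}⁺ = {A, B, C, D, E, F, G, H}, which is every attribute, so {A, B, H} is a candidate key.
{A, B, C, F}⁺ = {A, B, C, D, E, F, G, H}, which is every attribute, so {A, B, C, F} is a candidate key.
{A, B, D, F}⁺ = {A, B, C, D, E, F, G, H}, which is every attribute, so {A, B, D, F} is a candidate key.
No proper subset of any of these is a key, and no other minimal superkey exists.

{A, B, C, F}, {A, B, D, F}, {A, B, E}, {A, B, H}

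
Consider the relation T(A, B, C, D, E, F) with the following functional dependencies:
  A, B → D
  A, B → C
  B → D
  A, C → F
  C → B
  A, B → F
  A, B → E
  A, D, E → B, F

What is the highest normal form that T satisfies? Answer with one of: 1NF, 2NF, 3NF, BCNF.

3NF

Candidate keys: {A, B}, {A, C}, {A, D, E}. Prime attributes: {A, B, C, D, E}.
For B → D we have {B}⁺ = {B, D}; {B} is not a superkey, so BCNF fails.
But every attribute on its right side ({D}) is prime, and the same holds for every other non-superkey FD, so 3NF still holds.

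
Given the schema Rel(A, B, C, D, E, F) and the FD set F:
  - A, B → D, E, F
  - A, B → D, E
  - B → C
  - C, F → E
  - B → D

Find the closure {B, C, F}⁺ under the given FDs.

Start with {B, C, F}.
C, F → E applies; add {E} → now {B, C, E, F}.
B → D applies; add {D} → now {B, C, D, E, F}.
No further FD applies.

{B, C, D, E, F}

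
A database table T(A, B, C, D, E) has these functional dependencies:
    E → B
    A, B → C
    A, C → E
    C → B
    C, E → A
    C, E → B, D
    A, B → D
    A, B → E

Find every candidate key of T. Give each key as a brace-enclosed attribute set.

{A, B}⁺ = {A, B, C, D, E}, which is every attribute, so {A, B} is a candidate key.
{A, C}⁺ = {A, B, C, D, E}, which is every attribute, so {A, C} is a candidate key.
{A, E}⁺ = {A, B, C, D, E}, which is every attribute, so {A, E} is a candidate key.
{C, E}⁺ = {A, B, C, D, E}, which is every attribute, so {C, E} is a candidate key.
Any other superkey properly contains one of these, so there are no further candidate keys.

{A, B}, {A, C}, {A, E}, {C, E}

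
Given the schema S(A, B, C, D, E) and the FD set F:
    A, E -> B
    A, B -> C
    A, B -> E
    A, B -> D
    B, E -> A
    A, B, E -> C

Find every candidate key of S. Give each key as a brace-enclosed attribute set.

Closure of {A, B} is {A, B, C, D, E}, the whole schema; {A, B} is a candidate key.
Closure of {A, E} is {A, B, C, D, E}, the whole schema; {A, E} is a candidate key.
Closure of {B, E} is {A, B, C, D, E}, the whole schema; {B, E} is a candidate key.
No proper subset of any of these is a key, and no other minimal superkey exists.

{A, B}, {A, E}, {B, E}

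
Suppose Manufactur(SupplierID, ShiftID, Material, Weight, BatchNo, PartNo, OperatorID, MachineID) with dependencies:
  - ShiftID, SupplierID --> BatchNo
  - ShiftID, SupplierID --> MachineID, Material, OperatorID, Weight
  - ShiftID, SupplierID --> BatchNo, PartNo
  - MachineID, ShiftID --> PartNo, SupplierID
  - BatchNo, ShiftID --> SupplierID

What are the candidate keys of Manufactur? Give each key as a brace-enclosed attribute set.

{BatchNo, ShiftID}, {MachineID, ShiftID}, {ShiftID, SupplierID}

Attributes never on any right-hand side: {ShiftID} — every candidate key must contain it.
Closure of {BatchNo, ShiftID} is {BatchNo, MachineID, Material, OperatorID, PartNo, ShiftID, SupplierID, Weight}, the whole schema; {BatchNo, ShiftID} is a candidate key.
Closure of {MachineID, ShiftID} is {BatchNo, MachineID, Material, OperatorID, PartNo, ShiftID, SupplierID, Weight}, the whole schema; {MachineID, ShiftID} is a candidate key.
Closure of {ShiftID, SupplierID} is {BatchNo, MachineID, Material, OperatorID, PartNo, ShiftID, SupplierID, Weight}, the whole schema; {ShiftID, SupplierID} is a candidate key.
These are minimal and exhaustive — every other superkey contains one of them.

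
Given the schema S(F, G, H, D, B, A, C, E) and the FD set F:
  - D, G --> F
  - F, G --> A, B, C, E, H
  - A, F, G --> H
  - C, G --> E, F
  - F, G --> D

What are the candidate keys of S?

{G} never appears on the right of any FD, so every key must include it.
{C, G}⁺ = {A, B, C, D, E, F, G, H} — all of the relation — so {C, G} is a candidate key.
{D, G}⁺ = {A, B, C, D, E, F, G, H} — all of the relation — so {D, G} is a candidate key.
{F, G}⁺ = {A, B, C, D, E, F, G, H} — all of the relation — so {F, G} is a candidate key.
No proper subset of any of these is a key, and no other minimal superkey exists.

{C, G}, {D, G}, {F, G}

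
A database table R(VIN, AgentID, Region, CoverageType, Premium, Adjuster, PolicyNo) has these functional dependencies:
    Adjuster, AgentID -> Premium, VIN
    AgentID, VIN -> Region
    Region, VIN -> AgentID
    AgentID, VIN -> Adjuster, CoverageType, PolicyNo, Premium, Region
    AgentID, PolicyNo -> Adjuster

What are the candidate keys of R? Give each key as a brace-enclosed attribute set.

{Adjuster, AgentID}, {AgentID, PolicyNo}, {AgentID, VIN}, {Region, VIN}

Closure of {Adjuster, AgentID} is {Adjuster, AgentID, CoverageType, PolicyNo, Premium, Region, VIN}, the whole schema; {Adjuster, AgentID} is a candidate key.
Closure of {AgentID, PolicyNo} is {Adjuster, AgentID, CoverageType, PolicyNo, Premium, Region, VIN}, the whole schema; {AgentID, PolicyNo} is a candidate key.
Closure of {AgentID, VIN} is {Adjuster, AgentID, CoverageType, PolicyNo, Premium, Region, VIN}, the whole schema; {AgentID, VIN} is a candidate key.
Closure of {Region, VIN} is {Adjuster, AgentID, CoverageType, PolicyNo, Premium, Region, VIN}, the whole schema; {Region, VIN} is a candidate key.
Any other superkey properly contains one of these, so there are no further candidate keys.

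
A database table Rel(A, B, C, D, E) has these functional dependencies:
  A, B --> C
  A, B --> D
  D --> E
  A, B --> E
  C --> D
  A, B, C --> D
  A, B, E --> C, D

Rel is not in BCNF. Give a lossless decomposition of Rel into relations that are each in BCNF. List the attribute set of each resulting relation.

Candidate key of the original relation: {A, B}.
{A, B, C, D, E}: {D} determines {D, E} here but is not a superkey — split on D --> E, giving {D, E} and {A, B, C, D}.
{D, E} is in BCNF.
{A, B, C, D}: {C} determines {C, D} here but is not a superkey — split on C --> D, giving {C, D} and {A, B, C}.
{C, D} is in BCNF.
{A, B, C} is in BCNF.

{A, B, C}; {C, D}; {D, E}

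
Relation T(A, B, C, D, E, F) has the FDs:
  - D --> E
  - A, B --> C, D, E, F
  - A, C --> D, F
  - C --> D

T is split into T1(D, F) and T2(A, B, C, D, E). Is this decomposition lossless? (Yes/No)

No

T1 ∩ T2 = {D}; its closure under F is {D, E}.
Neither T1 nor T2 is contained in that closure, so the decomposition is lossy.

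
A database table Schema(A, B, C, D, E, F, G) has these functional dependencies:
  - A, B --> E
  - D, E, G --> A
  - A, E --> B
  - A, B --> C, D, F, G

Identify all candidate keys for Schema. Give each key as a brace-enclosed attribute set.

{A, B}, {A, E}, {D, E, G}

{A, B}⁺ = {A, B, C, D, E, F, G}, which is every attribute, so {A, B} is a candidate key.
{A, E}⁺ = {A, B, C, D, E, F, G}, which is every attribute, so {A, E} is a candidate key.
{D, E, G}⁺ = {A, B, C, D, E, F, G}, which is every attribute, so {D, E, G} is a candidate key.
These are minimal and exhaustive — every other superkey contains one of them.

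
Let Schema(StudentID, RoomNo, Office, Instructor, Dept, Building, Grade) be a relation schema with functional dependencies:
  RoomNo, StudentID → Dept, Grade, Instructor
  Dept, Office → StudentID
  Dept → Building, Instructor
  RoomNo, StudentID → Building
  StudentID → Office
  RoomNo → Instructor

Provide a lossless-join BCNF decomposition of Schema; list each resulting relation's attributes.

{Building, Dept, Instructor}; {Dept, Grade, Office, RoomNo}; {Dept, StudentID}; {Office, StudentID}

Candidate keys of the original relation: {Dept, Office, RoomNo}, {RoomNo, StudentID}.
In {Building, Dept, Grade, Instructor, Office, RoomNo, StudentID}, {Dept, Office} is not a superkey ({Dept, Office}⁺ restricted to this set is {Building, Dept, Instructor, Office, StudentID}), so split on Dept, Office → Building, Instructor, StudentID into {Building, Dept, Instructor, Office, StudentID} and {Dept, Grade, Office, RoomNo}.
In {Building, Dept, Instructor, Office, StudentID}, {Dept} is not a superkey ({Dept}⁺ restricted to this set is {Building, Dept, Instructor}), so split on Dept → Building, Instructor into {Building, Dept, Instructor} and {Dept, Office, StudentID}.
{Building, Dept, Instructor}: every determinant is a superkey — BCNF.
In {Dept, Office, StudentID}, {StudentID} is not a superkey ({StudentID}⁺ restricted to this set is {Office, StudentID}), so split on StudentID → Office into {Office, StudentID} and {Dept, StudentID}.
{Office, StudentID}: every determinant is a superkey — BCNF.
{Dept, StudentID}: every determinant is a superkey — BCNF.
{Dept, Grade, Office, RoomNo}: every determinant is a superkey — BCNF.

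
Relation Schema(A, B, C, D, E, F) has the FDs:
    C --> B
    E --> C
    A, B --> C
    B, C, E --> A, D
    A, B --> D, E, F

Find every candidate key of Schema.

{E}⁺ = {A, B, C, D, E, F} — all of the relation — so {E} is a candidate key.
{A, B}⁺ = {A, B, C, D, E, F} — all of the relation — so {A, B} is a candidate key.
{A, C}⁺ = {A, B, C, D, E, F} — all of the relation — so {A, C} is a candidate key.
No proper subset of any of these is a key, and no other minimal superkey exists.

{A, B}, {A, C}, {E}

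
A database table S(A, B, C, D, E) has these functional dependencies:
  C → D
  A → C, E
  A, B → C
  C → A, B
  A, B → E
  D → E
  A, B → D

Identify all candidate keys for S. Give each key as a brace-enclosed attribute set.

Closure of {A} is {A, B, C, D, E}, the whole schema; {A} is a candidate key.
Closure of {C} is {A, B, C, D, E}, the whole schema; {C} is a candidate key.
Any other superkey properly contains one of these, so there are no further candidate keys.

{A}, {C}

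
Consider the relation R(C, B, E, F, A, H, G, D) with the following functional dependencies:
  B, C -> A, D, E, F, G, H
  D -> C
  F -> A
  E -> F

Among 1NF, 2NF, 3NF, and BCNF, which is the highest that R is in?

Candidate keys: {B, C}, {B, D}. Prime attributes: {B, C, D}.
For D -> C we have {D}⁺ = {C, D}; {D} is not a superkey, so BCNF fails.
Because {A} is non-prime and the left side of F -> A is not a superkey, the relation is not in 3NF.
No non-prime attribute depends on a proper subset of any candidate key, so 2NF holds.

2NF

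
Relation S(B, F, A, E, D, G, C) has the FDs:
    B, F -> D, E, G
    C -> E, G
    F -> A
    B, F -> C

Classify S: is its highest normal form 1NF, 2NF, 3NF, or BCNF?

Candidate key: {B, F}. Prime attributes: {B, F}.
For C -> E, G we have {C}⁺ = {C, E, G}; {C} is not a superkey, so BCNF fails.
C -> E, G has non-prime {E, G} on the right and a non-superkey on the left, so 3NF fails.
{F} is a proper subset of the key {B, F}, and {F}⁺ contains the non-prime attribute {A} — a partial dependency, so 2NF is violated.

1NF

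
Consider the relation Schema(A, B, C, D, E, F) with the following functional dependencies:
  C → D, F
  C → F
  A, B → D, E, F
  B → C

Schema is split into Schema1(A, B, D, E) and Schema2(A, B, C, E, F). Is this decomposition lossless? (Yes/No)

Yes

The shared attributes are {A, B, E} and {A, B, E}⁺ = {A, B, C, D, E, F}.
This includes all of Schema1, so the common attributes are a superkey of Schema1 — the join is lossless.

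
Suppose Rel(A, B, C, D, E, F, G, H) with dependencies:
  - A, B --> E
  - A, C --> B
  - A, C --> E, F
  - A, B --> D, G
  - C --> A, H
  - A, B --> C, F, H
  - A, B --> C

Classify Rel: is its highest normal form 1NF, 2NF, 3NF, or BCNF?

BCNF

Candidate keys: {A, B}, {C}. Prime attributes: {A, B, C}.
Every FD has a superkey on the left, so the relation is in BCNF.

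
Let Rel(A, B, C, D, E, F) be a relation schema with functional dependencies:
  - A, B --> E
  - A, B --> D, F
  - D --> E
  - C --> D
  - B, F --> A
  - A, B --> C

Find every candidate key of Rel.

{A, B}, {B, F}

{B} never appears on the right of any FD, so every key must include it.
{A, B}⁺ = {A, B, C, D, E, F}, which is every attribute, so {A, B} is a candidate key.
{B, F}⁺ = {A, B, C, D, E, F}, which is every attribute, so {B, F} is a candidate key.
These are minimal and exhaustive — every other superkey contains one of them.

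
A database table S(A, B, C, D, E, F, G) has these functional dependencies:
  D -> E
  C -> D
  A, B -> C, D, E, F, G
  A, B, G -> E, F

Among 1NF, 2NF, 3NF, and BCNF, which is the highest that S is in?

Candidate key: {A, B}. Prime attributes: {A, B}.
For D -> E we have {D}⁺ = {D, E}; {D} is not a superkey, so BCNF fails.
Because {E} is non-prime and the left side of D -> E is not a superkey, the relation is not in 3NF.
No proper subset of a key has a non-prime attribute in its closure, so there is no partial dependency; 2NF holds.

2NF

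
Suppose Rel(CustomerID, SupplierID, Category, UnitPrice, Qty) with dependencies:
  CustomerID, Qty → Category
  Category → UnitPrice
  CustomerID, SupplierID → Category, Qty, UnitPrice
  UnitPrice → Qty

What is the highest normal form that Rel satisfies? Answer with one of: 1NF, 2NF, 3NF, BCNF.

Candidate key: {CustomerID, SupplierID}. Prime attributes: {CustomerID, SupplierID}.
CustomerID, Qty → Category breaks BCNF: {CustomerID, Qty}⁺ = {Category, CustomerID, Qty, UnitPrice}, so {CustomerID, Qty} is not a superkey.
Because {Category} is non-prime and the left side of CustomerID, Qty → Category is not a superkey, the relation is not in 3NF.
No proper subset of a key has a non-prime attribute in its closure, so there is no partial dependency; 2NF holds.

2NF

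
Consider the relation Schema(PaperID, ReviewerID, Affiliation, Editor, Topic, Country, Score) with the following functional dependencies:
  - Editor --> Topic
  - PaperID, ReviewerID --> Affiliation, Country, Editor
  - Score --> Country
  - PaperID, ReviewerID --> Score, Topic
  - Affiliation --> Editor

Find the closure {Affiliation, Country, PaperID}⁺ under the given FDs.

{Affiliation, Country, Editor, PaperID, Topic}

Start with {Affiliation, Country, PaperID}.
Affiliation --> Editor applies; add {Editor} → now {Affiliation, Country, Editor, PaperID}.
Editor --> Topic applies; add {Topic} → now {Affiliation, Country, Editor, PaperID, Topic}.
No further FD applies.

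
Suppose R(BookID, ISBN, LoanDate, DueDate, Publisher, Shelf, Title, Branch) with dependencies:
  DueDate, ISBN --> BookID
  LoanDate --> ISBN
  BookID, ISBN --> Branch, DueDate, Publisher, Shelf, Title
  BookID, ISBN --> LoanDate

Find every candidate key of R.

{BookID, ISBN}, {BookID, LoanDate}, {DueDate, ISBN}, {DueDate, LoanDate}

{BookID, ISBN}⁺ = {BookID, Branch, DueDate, ISBN, LoanDate, Publisher, Shelf, Title} — all of the relation — so {BookID, ISBN} is a candidate key.
{BookID, LoanDate}⁺ = {BookID, Branch, DueDate, ISBN, LoanDate, Publisher, Shelf, Title} — all of the relation — so {BookID, LoanDate} is a candidate key.
{DueDate, ISBN}⁺ = {BookID, Branch, DueDate, ISBN, LoanDate, Publisher, Shelf, Title} — all of the relation — so {DueDate, ISBN} is a candidate key.
{DueDate, LoanDate}⁺ = {BookID, Branch, DueDate, ISBN, LoanDate, Publisher, Shelf, Title} — all of the relation — so {DueDate, LoanDate} is a candidate key.
Any other superkey properly contains one of these, so there are no further candidate keys.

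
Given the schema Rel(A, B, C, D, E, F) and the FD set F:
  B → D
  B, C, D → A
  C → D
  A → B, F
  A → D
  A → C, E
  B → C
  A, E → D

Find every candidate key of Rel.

{A}, {B}

Closure of {A} is {A, B, C, D, E, F}, the whole schema; {A} is a candidate key.
Closure of {B} is {A, B, C, D, E, F}, the whole schema; {B} is a candidate key.
No proper subset of any of these is a key, and no other minimal superkey exists.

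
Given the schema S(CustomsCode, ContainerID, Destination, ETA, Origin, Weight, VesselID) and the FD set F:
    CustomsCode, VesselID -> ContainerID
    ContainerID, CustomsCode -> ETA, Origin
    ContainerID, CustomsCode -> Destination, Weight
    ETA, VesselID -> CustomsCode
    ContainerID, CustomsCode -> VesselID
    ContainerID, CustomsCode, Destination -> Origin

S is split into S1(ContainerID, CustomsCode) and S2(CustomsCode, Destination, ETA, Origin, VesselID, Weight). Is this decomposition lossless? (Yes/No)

The shared attributes are {CustomsCode} and {CustomsCode}⁺ = {CustomsCode}.
Neither S1 nor S2 is contained in that closure, so the decomposition is lossy.

No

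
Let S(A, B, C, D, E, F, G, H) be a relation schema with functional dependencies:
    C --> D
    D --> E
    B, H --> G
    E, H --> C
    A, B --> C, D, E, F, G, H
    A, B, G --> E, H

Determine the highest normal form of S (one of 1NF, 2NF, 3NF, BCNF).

Candidate key: {A, B}. Prime attributes: {A, B}.
C --> D breaks BCNF: {C}⁺ = {C, D, E}, so {C} is not a superkey.
C --> D has non-prime {D} on the right and a non-superkey on the left, so 3NF fails.
No proper subset of a key has a non-prime attribute in its closure, so there is no partial dependency; 2NF holds.

2NF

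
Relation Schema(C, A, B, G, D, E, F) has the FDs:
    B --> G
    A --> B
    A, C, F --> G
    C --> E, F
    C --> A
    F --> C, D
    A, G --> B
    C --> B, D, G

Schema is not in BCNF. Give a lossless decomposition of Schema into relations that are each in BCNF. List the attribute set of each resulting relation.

Candidate keys of the original relation: {C}, {F}.
In {A, B, C, D, E, F, G}, {B} is not a superkey ({B}⁺ restricted to this set is {B, G}), so split on B --> G into {B, G} and {A, B, C, D, E, F}.
{B, G} is in BCNF.
In {A, B, C, D, E, F}, {A} is not a superkey ({A}⁺ restricted to this set is {A, B}), so split on A --> B into {A, B} and {A, C, D, E, F}.
{A, B} is in BCNF.
{A, C, D, E, F} is in BCNF.

{A, B}; {A, C, D, E, F}; {B, G}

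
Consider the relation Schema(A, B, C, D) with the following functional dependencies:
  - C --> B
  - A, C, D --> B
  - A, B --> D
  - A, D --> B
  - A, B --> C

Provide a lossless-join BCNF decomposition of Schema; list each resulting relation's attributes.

{A, C, D}; {B, C}

Candidate keys of the original relation: {A, B}, {A, C}, {A, D}.
In {A, B, C, D}, {C} is not a superkey ({C}⁺ restricted to this set is {B, C}), so split on C --> B into {B, C} and {A, C, D}.
{B, C} is in BCNF.
{A, C, D} is in BCNF.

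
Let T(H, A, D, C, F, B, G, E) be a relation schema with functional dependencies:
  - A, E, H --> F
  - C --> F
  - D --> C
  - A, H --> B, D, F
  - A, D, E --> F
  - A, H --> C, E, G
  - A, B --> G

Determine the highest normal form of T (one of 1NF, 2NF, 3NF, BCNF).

2NF

Candidate key: {A, H}. Prime attributes: {A, H}.
C --> F: {C}⁺ = {C, F}, which is not all of the attributes, so the left side is not a superkey — BCNF is violated.
Because {F} is non-prime and the left side of C --> F is not a superkey, the relation is not in 3NF.
Checking every proper subset of each key, none determines a non-prime attribute — 2NF is satisfied.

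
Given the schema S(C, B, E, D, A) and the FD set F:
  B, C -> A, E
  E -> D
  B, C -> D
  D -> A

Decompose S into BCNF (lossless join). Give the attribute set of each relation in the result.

Candidate key of the original relation: {B, C}.
In {A, B, C, D, E}, {E} is not a superkey ({E}⁺ restricted to this set is {A, D, E}), so split on E -> A, D into {A, D, E} and {B, C, E}.
In {A, D, E}, {D} is not a superkey ({D}⁺ restricted to this set is {A, D}), so split on D -> A into {A, D} and {D, E}.
{A, D}: every determinant is a superkey — BCNF.
{D, E}: every determinant is a superkey — BCNF.
{B, C, E}: every determinant is a superkey — BCNF.

{A, D}; {B, C, E}; {D, E}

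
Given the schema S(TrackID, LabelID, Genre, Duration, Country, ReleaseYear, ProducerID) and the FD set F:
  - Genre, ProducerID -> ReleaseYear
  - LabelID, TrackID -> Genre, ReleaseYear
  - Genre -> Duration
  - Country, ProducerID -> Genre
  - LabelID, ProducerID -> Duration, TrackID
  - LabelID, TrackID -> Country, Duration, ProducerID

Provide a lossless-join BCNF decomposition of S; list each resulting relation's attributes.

Candidate keys of the original relation: {LabelID, ProducerID}, {LabelID, TrackID}.
Within {Country, Duration, Genre, LabelID, ProducerID, ReleaseYear, TrackID}: {Genre, ProducerID}⁺ ∩ {Country, Duration, Genre, LabelID, ProducerID, ReleaseYear, TrackID} = {Duration, Genre, ProducerID, ReleaseYear}, not the whole set, so Genre, ProducerID -> Duration, ReleaseYear violates BCNF; decompose into {Duration, Genre, ProducerID, ReleaseYear} and {Country, Genre, LabelID, ProducerID, TrackID}.
Within {Duration, Genre, ProducerID, ReleaseYear}: {Genre}⁺ ∩ {Duration, Genre, ProducerID, ReleaseYear} = {Duration, Genre}, not the whole set, so Genre -> Duration violates BCNF; decompose into {Duration, Genre} and {Genre, ProducerID, ReleaseYear}.
{Duration, Genre} is in BCNF.
{Genre, ProducerID, ReleaseYear} is in BCNF.
Within {Country, Genre, LabelID, ProducerID, TrackID}: {Country, ProducerID}⁺ ∩ {Country, Genre, LabelID, ProducerID, TrackID} = {Country, Genre, ProducerID}, not the whole set, so Country, ProducerID -> Genre violates BCNF; decompose into {Country, Genre, ProducerID} and {Country, LabelID, ProducerID, TrackID}.
{Country, Genre, ProducerID} is in BCNF.
{Country, LabelID, ProducerID, TrackID} is in BCNF.

{Country, Genre, ProducerID}; {Country, LabelID, ProducerID, TrackID}; {Duration, Genre}; {Genre, ProducerID, ReleaseYear}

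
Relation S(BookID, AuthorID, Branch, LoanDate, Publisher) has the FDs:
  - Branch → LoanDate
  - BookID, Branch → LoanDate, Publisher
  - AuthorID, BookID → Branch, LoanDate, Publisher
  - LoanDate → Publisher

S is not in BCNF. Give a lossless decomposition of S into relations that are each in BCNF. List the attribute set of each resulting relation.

{AuthorID, BookID, Branch}; {Branch, LoanDate}; {LoanDate, Publisher}

Candidate key of the original relation: {AuthorID, BookID}.
In {AuthorID, BookID, Branch, LoanDate, Publisher}, {Branch} is not a superkey ({Branch}⁺ restricted to this set is {Branch, LoanDate, Publisher}), so split on Branch → LoanDate, Publisher into {Branch, LoanDate, Publisher} and {AuthorID, BookID, Branch}.
In {Branch, LoanDate, Publisher}, {LoanDate} is not a superkey ({LoanDate}⁺ restricted to this set is {LoanDate, Publisher}), so split on LoanDate → Publisher into {LoanDate, Publisher} and {Branch, LoanDate}.
{LoanDate, Publisher} has no BCNF violation.
{Branch, LoanDate} has no BCNF violation.
{AuthorID, BookID, Branch} has no BCNF violation.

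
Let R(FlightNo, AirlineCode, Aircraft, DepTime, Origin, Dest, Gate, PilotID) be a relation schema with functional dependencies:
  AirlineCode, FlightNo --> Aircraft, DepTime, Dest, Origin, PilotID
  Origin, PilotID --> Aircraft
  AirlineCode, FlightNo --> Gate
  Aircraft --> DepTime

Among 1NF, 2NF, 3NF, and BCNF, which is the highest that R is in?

Candidate key: {AirlineCode, FlightNo}. Prime attributes: {AirlineCode, FlightNo}.
Origin, PilotID --> Aircraft breaks BCNF: {Origin, PilotID}⁺ = {Aircraft, DepTime, Origin, PilotID}, so {Origin, PilotID} is not a superkey.
Because {Aircraft} is non-prime and the left side of Origin, PilotID --> Aircraft is not a superkey, the relation is not in 3NF.
No non-prime attribute depends on a proper subset of any candidate key, so 2NF holds.

2NF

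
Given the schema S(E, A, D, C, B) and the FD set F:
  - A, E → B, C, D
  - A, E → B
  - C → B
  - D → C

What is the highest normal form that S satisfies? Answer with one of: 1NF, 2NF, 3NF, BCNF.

Candidate key: {A, E}. Prime attributes: {A, E}.
For C → B we have {C}⁺ = {B, C}; {C} is not a superkey, so BCNF fails.
Because {B} is non-prime and the left side of C → B is not a superkey, the relation is not in 3NF.
No non-prime attribute depends on a proper subset of any candidate key, so 2NF holds.

2NF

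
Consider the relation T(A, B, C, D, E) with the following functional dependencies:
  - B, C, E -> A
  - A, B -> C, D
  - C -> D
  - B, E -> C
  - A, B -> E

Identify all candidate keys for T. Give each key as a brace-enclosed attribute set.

Attributes never on any right-hand side: {B} — every candidate key must contain it.
Closure of {A, B} is {A, B, C, D, E}, the whole schema; {A, B} is a candidate key.
Closure of {B, E} is {A, B, C, D, E}, the whole schema; {B, E} is a candidate key.
No proper subset of any of these is a key, and no other minimal superkey exists.

{A, B}, {B, E}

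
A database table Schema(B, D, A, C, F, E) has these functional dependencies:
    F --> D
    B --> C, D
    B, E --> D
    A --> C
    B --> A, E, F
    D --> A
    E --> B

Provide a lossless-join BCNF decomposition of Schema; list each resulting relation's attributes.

{A, C}; {A, D}; {B, E, F}; {D, F}

Candidate keys of the original relation: {B}, {E}.
{A, B, C, D, E, F}: {F} determines {A, C, D, F} here but is not a superkey — split on F --> A, C, D, giving {A, C, D, F} and {B, E, F}.
{A, C, D, F}: {A} determines {A, C} here but is not a superkey — split on A --> C, giving {A, C} and {A, D, F}.
{A, C} is in BCNF.
{A, D, F}: {D} determines {A, D} here but is not a superkey — split on D --> A, giving {A, D} and {D, F}.
{A, D} is in BCNF.
{D, F} is in BCNF.
{B, E, F} is in BCNF.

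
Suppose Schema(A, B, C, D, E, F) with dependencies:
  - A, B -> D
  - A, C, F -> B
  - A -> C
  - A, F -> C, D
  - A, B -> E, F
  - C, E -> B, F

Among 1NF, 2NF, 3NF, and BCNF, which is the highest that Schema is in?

Candidate keys: {A, B}, {A, E}, {A, F}. Prime attributes: {A, B, E, F}.
A -> C: {A}⁺ = {A, C}, which is not all of the attributes, so the left side is not a superkey — BCNF is violated.
Because {C} is non-prime and the left side of A -> C is not a superkey, the relation is not in 3NF.
The proper key subset {A} of {A, B} determines non-prime {C}, so the relation is not even in 2NF.

1NF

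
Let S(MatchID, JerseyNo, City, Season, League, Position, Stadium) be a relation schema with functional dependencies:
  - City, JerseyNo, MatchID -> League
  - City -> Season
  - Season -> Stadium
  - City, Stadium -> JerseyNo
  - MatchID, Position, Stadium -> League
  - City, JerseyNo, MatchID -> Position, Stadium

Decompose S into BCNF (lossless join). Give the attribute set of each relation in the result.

{City, JerseyNo, Season}; {City, League, MatchID, Position}; {Season, Stadium}

Candidate key of the original relation: {City, MatchID}.
In {City, JerseyNo, League, MatchID, Position, Season, Stadium}, {City} is not a superkey ({City}⁺ restricted to this set is {City, JerseyNo, Season, Stadium}), so split on City -> JerseyNo, Season, Stadium into {City, JerseyNo, Season, Stadium} and {City, League, MatchID, Position}.
In {City, JerseyNo, Season, Stadium}, {Season} is not a superkey ({Season}⁺ restricted to this set is {Season, Stadium}), so split on Season -> Stadium into {Season, Stadium} and {City, JerseyNo, Season}.
{Season, Stadium} has no BCNF violation.
{City, JerseyNo, Season} has no BCNF violation.
{City, League, MatchID, Position} has no BCNF violation.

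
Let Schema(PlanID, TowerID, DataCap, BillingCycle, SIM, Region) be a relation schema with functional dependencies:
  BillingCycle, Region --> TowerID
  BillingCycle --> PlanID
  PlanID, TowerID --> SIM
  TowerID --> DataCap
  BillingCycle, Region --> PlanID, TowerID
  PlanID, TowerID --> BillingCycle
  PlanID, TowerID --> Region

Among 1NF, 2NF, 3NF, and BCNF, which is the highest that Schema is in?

Candidate keys: {BillingCycle, Region}, {BillingCycle, TowerID}, {PlanID, TowerID}. Prime attributes: {BillingCycle, PlanID, Region, TowerID}.
BillingCycle --> PlanID: {BillingCycle}⁺ = {BillingCycle, PlanID}, which is not all of the attributes, so the left side is not a superkey — BCNF is violated.
Because {DataCap} is non-prime and the left side of TowerID --> DataCap is not a superkey, the relation is not in 3NF.
{TowerID} is a proper subset of the key {BillingCycle, TowerID}, and {TowerID}⁺ contains the non-prime attribute {DataCap} — a partial dependency, so 2NF is violated.

1NF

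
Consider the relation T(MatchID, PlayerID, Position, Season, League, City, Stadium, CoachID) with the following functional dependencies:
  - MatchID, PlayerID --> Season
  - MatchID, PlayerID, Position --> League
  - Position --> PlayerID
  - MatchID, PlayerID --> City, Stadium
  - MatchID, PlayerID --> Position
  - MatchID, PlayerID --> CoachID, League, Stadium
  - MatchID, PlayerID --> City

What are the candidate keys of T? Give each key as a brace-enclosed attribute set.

{MatchID, PlayerID}, {MatchID, Position}

{MatchID} never appears on the right of any FD, so every key must include it.
{MatchID, PlayerID} is a candidate key since {MatchID, PlayerID}⁺ = {City, CoachID, League, MatchID, PlayerID, Position, Season, Stadium} covers every attribute.
{MatchID, Position} is a candidate key since {MatchID, Position}⁺ = {City, CoachID, League, MatchID, PlayerID, Position, Season, Stadium} covers every attribute.
No proper subset of any of these is a key, and no other minimal superkey exists.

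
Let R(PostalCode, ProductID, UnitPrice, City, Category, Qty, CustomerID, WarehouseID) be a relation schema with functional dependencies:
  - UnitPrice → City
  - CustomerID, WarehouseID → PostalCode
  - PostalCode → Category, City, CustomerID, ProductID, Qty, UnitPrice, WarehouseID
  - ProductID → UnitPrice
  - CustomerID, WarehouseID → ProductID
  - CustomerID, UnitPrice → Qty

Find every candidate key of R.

{CustomerID, WarehouseID}, {PostalCode}

Closure of {PostalCode} is {Category, City, CustomerID, PostalCode, ProductID, Qty, UnitPrice, WarehouseID}, the whole schema; {PostalCode} is a candidate key.
Closure of {CustomerID, WarehouseID} is {Category, City, CustomerID, PostalCode, ProductID, Qty, UnitPrice, WarehouseID}, the whole schema; {CustomerID, WarehouseID} is a candidate key.
These are minimal and exhaustive — every other superkey contains one of them.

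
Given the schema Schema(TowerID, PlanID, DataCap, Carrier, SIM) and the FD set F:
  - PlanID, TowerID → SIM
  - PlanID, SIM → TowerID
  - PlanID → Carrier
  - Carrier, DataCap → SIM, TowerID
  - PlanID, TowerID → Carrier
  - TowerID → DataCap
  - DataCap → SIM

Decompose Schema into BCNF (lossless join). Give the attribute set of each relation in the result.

Candidate keys of the original relation: {DataCap, PlanID}, {PlanID, SIM}, {PlanID, TowerID}.
{Carrier, DataCap, PlanID, SIM, TowerID}: {PlanID} determines {Carrier, PlanID} here but is not a superkey — split on PlanID → Carrier, giving {Carrier, PlanID} and {DataCap, PlanID, SIM, TowerID}.
{Carrier, PlanID}: every determinant is a superkey — BCNF.
{DataCap, PlanID, SIM, TowerID}: {TowerID} determines {DataCap, SIM, TowerID} here but is not a superkey — split on TowerID → DataCap, SIM, giving {DataCap, SIM, TowerID} and {PlanID, TowerID}.
{DataCap, SIM, TowerID}: {DataCap} determines {DataCap, SIM} here but is not a superkey — split on DataCap → SIM, giving {DataCap, SIM} and {DataCap, TowerID}.
{DataCap, SIM}: every determinant is a superkey — BCNF.
{DataCap, TowerID}: every determinant is a superkey — BCNF.
{PlanID, TowerID}: every determinant is a superkey — BCNF.

{Carrier, PlanID}; {DataCap, SIM}; {DataCap, TowerID}; {PlanID, TowerID}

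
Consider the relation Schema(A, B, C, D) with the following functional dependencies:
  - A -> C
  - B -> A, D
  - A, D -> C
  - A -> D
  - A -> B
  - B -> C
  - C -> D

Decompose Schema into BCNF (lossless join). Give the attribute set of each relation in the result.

Candidate keys of the original relation: {A}, {B}.
In {A, B, C, D}, {C} is not a superkey ({C}⁺ restricted to this set is {C, D}), so split on C -> D into {C, D} and {A, B, C}.
{C, D} is in BCNF.
{A, B, C} is in BCNF.

{A, B, C}; {C, D}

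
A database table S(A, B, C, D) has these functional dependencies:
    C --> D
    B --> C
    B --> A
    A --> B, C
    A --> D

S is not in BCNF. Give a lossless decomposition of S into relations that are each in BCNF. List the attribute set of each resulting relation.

{A, B, C}; {C, D}

Candidate keys of the original relation: {A}, {B}.
{A, B, C, D}: {C} determines {C, D} here but is not a superkey — split on C --> D, giving {C, D} and {A, B, C}.
{C, D} is in BCNF.
{A, B, C} is in BCNF.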